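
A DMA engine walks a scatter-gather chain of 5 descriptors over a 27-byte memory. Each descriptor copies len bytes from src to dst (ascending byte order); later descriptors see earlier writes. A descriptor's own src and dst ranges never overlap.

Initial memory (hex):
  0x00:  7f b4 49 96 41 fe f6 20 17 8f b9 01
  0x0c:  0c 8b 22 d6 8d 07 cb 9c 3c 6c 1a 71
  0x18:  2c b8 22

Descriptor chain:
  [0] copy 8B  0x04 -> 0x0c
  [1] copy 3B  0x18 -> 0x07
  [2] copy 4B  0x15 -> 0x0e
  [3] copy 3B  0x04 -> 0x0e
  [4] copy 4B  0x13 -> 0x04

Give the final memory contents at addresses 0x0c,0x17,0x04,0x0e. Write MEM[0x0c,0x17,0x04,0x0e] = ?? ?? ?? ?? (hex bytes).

MEM[0x0c,0x17,0x04,0x0e] = 41 71 01 41

D0: mem[0x0c..0x13] <- [41 fe f6 20 17 8f b9 01]
D1: mem[0x07..0x09] <- [2c b8 22]
D2: mem[0x0e..0x11] <- [6c 1a 71 2c]
D3: mem[0x0e..0x10] <- [41 fe f6]
D4: mem[0x04..0x07] <- [01 3c 6c 1a]
query mem[0x0c]=0x41, mem[0x17]=0x71, mem[0x04]=0x01, mem[0x0e]=0x41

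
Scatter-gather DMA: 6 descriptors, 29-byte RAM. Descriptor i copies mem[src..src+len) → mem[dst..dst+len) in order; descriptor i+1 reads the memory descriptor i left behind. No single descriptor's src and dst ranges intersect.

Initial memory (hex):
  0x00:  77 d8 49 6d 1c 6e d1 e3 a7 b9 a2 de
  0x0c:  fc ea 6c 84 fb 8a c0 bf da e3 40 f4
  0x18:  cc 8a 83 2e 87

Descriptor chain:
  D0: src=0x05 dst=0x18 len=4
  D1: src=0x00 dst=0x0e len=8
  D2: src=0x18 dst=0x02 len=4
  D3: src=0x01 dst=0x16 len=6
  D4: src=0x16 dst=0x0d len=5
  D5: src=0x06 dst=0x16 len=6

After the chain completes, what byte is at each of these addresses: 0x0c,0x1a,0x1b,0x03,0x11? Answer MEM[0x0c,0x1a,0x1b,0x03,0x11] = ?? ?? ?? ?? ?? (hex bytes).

MEM[0x0c,0x1a,0x1b,0x03,0x11] = fc a2 de d1 a7

#0 dst[0x18+4] := {0x6e,0xd1,0xe3,0xa7}
#1 dst[0x0e+8] := {0x77,0xd8,0x49,0x6d,0x1c,0x6e,0xd1,0xe3}
#2 dst[0x02+4] := {0x6e,0xd1,0xe3,0xa7}
#3 dst[0x16+6] := {0xd8,0x6e,0xd1,0xe3,0xa7,0xd1}
#4 dst[0x0d+5] := {0xd8,0x6e,0xd1,0xe3,0xa7}
#5 dst[0x16+6] := {0xd1,0xe3,0xa7,0xb9,0xa2,0xde}
query mem[0x0c]=0xfc, mem[0x1a]=0xa2, mem[0x1b]=0xde, mem[0x03]=0xd1, mem[0x11]=0xa7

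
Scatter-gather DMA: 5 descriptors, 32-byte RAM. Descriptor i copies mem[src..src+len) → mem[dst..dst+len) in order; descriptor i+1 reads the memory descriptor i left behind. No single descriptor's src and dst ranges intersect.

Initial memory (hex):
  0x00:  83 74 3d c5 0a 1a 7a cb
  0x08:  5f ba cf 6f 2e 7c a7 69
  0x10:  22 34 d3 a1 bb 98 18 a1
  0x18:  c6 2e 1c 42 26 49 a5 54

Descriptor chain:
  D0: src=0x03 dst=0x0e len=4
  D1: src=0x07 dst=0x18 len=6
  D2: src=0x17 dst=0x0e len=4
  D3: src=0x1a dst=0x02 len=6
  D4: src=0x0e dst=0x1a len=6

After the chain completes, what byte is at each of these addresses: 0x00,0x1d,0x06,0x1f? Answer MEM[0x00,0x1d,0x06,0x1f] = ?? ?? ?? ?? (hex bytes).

#0 dst[0x0e+4] := {0xc5,0x0a,0x1a,0x7a}
#1 dst[0x18+6] := {0xcb,0x5f,0xba,0xcf,0x6f,0x2e}
#2 dst[0x0e+4] := {0xa1,0xcb,0x5f,0xba}
#3 dst[0x02+6] := {0xba,0xcf,0x6f,0x2e,0xa5,0x54}
#4 dst[0x1a+6] := {0xa1,0xcb,0x5f,0xba,0xd3,0xa1}
query mem[0x00]=0x83, mem[0x1d]=0xba, mem[0x06]=0xa5, mem[0x1f]=0xa1

MEM[0x00,0x1d,0x06,0x1f] = 83 ba a5 a1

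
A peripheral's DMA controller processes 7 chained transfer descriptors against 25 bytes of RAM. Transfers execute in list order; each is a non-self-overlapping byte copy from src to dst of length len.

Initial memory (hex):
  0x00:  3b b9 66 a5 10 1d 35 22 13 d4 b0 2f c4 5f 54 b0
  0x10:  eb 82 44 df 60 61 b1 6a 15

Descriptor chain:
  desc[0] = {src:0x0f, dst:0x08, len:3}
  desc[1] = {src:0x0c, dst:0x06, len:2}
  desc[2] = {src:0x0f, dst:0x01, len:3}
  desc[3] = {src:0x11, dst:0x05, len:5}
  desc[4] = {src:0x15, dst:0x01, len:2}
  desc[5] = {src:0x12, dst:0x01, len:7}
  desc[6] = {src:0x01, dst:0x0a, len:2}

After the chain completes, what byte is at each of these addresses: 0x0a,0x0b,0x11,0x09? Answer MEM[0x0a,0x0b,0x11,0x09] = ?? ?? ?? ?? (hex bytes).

#0 dst[0x08+3] := {0xb0,0xeb,0x82}
#1 dst[0x06+2] := {0xc4,0x5f}
#2 dst[0x01+3] := {0xb0,0xeb,0x82}
#3 dst[0x05+5] := {0x82,0x44,0xdf,0x60,0x61}
#4 dst[0x01+2] := {0x61,0xb1}
#5 dst[0x01+7] := {0x44,0xdf,0x60,0x61,0xb1,0x6a,0x15}
#6 dst[0x0a+2] := {0x44,0xdf}
query mem[0x0a]=0x44, mem[0x0b]=0xdf, mem[0x11]=0x82, mem[0x09]=0x61

MEM[0x0a,0x0b,0x11,0x09] = 44 df 82 61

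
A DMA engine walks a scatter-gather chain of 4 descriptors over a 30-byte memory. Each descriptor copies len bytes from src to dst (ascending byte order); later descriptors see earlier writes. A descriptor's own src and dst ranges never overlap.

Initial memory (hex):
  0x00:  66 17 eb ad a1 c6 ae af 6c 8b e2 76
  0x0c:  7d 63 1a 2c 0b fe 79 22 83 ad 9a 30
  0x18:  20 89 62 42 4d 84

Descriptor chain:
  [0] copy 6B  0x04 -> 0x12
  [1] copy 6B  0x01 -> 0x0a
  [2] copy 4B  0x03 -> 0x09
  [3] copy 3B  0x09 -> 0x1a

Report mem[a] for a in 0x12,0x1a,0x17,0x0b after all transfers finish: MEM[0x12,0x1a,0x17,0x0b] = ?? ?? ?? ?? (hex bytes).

MEM[0x12,0x1a,0x17,0x0b] = a1 ad 8b c6

#0 dst[0x12+6] := {0xa1,0xc6,0xae,0xaf,0x6c,0x8b}
#1 dst[0x0a+6] := {0x17,0xeb,0xad,0xa1,0xc6,0xae}
#2 dst[0x09+4] := {0xad,0xa1,0xc6,0xae}
#3 dst[0x1a+3] := {0xad,0xa1,0xc6}
query mem[0x12]=0xa1, mem[0x1a]=0xad, mem[0x17]=0x8b, mem[0x0b]=0xc6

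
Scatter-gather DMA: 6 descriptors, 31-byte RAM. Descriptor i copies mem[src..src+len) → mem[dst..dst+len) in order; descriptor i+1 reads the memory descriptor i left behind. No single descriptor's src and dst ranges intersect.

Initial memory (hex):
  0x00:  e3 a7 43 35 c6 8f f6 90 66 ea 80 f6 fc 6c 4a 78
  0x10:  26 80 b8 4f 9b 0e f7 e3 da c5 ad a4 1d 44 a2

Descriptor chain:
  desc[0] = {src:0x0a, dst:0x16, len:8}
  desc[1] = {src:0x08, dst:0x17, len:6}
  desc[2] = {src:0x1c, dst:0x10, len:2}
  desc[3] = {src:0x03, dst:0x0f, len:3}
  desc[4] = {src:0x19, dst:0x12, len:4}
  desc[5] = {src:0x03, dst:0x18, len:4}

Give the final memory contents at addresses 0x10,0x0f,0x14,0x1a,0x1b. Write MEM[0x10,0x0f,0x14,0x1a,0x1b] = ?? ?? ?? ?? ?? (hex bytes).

#0 dst[0x16+8] := {0x80,0xf6,0xfc,0x6c,0x4a,0x78,0x26,0x80}
#1 dst[0x17+6] := {0x66,0xea,0x80,0xf6,0xfc,0x6c}
#2 dst[0x10+2] := {0x6c,0x80}
#3 dst[0x0f+3] := {0x35,0xc6,0x8f}
#4 dst[0x12+4] := {0x80,0xf6,0xfc,0x6c}
#5 dst[0x18+4] := {0x35,0xc6,0x8f,0xf6}
query mem[0x10]=0xc6, mem[0x0f]=0x35, mem[0x14]=0xfc, mem[0x1a]=0x8f, mem[0x1b]=0xf6

MEM[0x10,0x0f,0x14,0x1a,0x1b] = c6 35 fc 8f f6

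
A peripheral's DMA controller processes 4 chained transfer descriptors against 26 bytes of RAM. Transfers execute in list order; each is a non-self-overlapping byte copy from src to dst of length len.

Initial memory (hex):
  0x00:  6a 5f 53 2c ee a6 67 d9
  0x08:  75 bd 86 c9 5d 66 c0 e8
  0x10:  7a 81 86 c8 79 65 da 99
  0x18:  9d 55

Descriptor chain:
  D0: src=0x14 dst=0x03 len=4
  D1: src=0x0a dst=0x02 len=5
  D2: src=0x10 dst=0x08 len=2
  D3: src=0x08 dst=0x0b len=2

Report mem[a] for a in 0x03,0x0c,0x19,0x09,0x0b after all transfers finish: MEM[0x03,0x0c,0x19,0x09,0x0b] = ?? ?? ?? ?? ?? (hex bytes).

#0 dst[0x03+4] := {0x79,0x65,0xda,0x99}
#1 dst[0x02+5] := {0x86,0xc9,0x5d,0x66,0xc0}
#2 dst[0x08+2] := {0x7a,0x81}
#3 dst[0x0b+2] := {0x7a,0x81}
query mem[0x03]=0xc9, mem[0x0c]=0x81, mem[0x19]=0x55, mem[0x09]=0x81, mem[0x0b]=0x7a

MEM[0x03,0x0c,0x19,0x09,0x0b] = c9 81 55 81 7a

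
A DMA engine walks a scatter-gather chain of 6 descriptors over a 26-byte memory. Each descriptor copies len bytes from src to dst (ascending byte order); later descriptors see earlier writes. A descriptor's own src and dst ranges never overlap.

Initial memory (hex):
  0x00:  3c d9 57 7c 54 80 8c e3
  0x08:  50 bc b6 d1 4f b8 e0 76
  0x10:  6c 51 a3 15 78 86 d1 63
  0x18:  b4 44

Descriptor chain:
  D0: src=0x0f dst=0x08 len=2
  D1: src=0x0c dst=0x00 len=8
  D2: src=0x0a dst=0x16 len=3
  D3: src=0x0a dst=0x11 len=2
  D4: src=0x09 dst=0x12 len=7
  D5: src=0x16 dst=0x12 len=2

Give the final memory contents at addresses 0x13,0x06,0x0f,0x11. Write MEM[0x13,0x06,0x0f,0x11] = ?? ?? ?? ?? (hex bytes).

  after D0: wrote 2B at 0x08 = 766c
  after D1: wrote 8B at 0x00 = 4fb8e0766c51a315
  after D2: wrote 3B at 0x16 = b6d14f
  after D3: wrote 2B at 0x11 = b6d1
  after D4: wrote 7B at 0x12 = 6cb6d14fb8e076
  after D5: wrote 2B at 0x12 = b8e0
query mem[0x13]=0xe0, mem[0x06]=0xa3, mem[0x0f]=0x76, mem[0x11]=0xb6

MEM[0x13,0x06,0x0f,0x11] = e0 a3 76 b6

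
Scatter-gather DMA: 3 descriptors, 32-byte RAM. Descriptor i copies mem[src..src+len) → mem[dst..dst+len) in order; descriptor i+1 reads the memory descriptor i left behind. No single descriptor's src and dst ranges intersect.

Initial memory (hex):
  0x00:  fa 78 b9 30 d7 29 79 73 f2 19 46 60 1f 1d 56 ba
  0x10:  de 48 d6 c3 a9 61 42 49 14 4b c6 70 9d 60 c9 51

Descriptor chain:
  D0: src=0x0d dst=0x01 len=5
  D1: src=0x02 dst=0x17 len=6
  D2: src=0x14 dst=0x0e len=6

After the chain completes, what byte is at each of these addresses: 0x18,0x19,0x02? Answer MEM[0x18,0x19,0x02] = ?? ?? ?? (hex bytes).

  after D0: wrote 5B at 0x01 = 1d56bade48
  after D1: wrote 6B at 0x17 = 56bade487973
  after D2: wrote 6B at 0x0e = a9614256bade
query mem[0x18]=0xba, mem[0x19]=0xde, mem[0x02]=0x56

MEM[0x18,0x19,0x02] = ba de 56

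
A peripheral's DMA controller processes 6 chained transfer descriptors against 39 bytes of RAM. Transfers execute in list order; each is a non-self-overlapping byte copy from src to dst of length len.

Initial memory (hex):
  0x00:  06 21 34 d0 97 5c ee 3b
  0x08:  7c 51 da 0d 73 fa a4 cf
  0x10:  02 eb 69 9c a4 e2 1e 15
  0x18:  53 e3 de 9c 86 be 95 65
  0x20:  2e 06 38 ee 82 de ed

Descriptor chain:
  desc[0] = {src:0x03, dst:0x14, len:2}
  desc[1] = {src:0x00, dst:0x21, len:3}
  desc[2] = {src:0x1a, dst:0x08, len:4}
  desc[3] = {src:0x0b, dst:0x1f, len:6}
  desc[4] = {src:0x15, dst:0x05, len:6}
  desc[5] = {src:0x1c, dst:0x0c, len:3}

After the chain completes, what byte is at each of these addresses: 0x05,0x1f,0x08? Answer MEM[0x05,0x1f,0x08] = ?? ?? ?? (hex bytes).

MEM[0x05,0x1f,0x08] = 97 be 53

D0: mem[0x14..0x15] <- [d0 97]
D1: mem[0x21..0x23] <- [06 21 34]
D2: mem[0x08..0x0b] <- [de 9c 86 be]
D3: mem[0x1f..0x24] <- [be 73 fa a4 cf 02]
D4: mem[0x05..0x0a] <- [97 1e 15 53 e3 de]
D5: mem[0x0c..0x0e] <- [86 be 95]
query mem[0x05]=0x97, mem[0x1f]=0xbe, mem[0x08]=0x53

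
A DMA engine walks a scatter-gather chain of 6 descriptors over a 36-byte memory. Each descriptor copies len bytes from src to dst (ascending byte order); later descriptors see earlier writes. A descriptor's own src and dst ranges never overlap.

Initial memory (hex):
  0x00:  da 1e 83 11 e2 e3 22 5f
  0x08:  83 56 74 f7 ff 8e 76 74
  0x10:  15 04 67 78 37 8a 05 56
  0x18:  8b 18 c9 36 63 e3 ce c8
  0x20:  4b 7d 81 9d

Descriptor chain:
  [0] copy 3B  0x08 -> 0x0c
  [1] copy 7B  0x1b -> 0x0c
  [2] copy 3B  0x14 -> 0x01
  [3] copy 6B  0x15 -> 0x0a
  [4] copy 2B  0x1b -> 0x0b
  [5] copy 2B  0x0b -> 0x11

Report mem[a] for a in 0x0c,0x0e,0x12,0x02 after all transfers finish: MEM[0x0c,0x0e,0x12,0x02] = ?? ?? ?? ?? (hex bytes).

  after D0: wrote 3B at 0x0c = 835674
  after D1: wrote 7B at 0x0c = 3663e3cec84b7d
  after D2: wrote 3B at 0x01 = 378a05
  after D3: wrote 6B at 0x0a = 8a05568b18c9
  after D4: wrote 2B at 0x0b = 3663
  after D5: wrote 2B at 0x11 = 3663
query mem[0x0c]=0x63, mem[0x0e]=0x18, mem[0x12]=0x63, mem[0x02]=0x8a

MEM[0x0c,0x0e,0x12,0x02] = 63 18 63 8a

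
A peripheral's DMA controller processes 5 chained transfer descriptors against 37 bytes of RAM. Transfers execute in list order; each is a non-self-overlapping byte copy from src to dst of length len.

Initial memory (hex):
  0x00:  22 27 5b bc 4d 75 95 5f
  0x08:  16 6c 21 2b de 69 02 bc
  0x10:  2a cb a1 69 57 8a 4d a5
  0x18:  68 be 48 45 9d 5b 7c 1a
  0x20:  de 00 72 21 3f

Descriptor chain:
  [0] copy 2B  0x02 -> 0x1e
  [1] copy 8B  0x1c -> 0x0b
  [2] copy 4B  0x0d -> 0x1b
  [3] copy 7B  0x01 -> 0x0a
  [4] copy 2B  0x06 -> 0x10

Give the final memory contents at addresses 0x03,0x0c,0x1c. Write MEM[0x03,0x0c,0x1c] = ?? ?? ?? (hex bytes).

MEM[0x03,0x0c,0x1c] = bc bc bc

  after D0: wrote 2B at 0x1e = 5bbc
  after D1: wrote 8B at 0x0b = 9d5b5bbcde007221
  after D2: wrote 4B at 0x1b = 5bbcde00
  after D3: wrote 7B at 0x0a = 275bbc4d75955f
  after D4: wrote 2B at 0x10 = 955f
query mem[0x03]=0xbc, mem[0x0c]=0xbc, mem[0x1c]=0xbc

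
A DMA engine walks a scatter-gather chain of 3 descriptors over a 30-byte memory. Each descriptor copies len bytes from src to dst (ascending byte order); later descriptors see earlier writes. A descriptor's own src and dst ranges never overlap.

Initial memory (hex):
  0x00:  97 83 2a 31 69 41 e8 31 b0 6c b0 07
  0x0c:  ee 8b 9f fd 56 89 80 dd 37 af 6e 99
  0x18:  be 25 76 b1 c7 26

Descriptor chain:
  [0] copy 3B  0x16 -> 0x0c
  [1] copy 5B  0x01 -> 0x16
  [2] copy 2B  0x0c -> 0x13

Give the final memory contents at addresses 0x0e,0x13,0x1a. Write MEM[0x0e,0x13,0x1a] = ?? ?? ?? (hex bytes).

MEM[0x0e,0x13,0x1a] = be 6e 41

D0: mem[0x0c..0x0e] <- [6e 99 be]
D1: mem[0x16..0x1a] <- [83 2a 31 69 41]
D2: mem[0x13..0x14] <- [6e 99]
query mem[0x0e]=0xbe, mem[0x13]=0x6e, mem[0x1a]=0x41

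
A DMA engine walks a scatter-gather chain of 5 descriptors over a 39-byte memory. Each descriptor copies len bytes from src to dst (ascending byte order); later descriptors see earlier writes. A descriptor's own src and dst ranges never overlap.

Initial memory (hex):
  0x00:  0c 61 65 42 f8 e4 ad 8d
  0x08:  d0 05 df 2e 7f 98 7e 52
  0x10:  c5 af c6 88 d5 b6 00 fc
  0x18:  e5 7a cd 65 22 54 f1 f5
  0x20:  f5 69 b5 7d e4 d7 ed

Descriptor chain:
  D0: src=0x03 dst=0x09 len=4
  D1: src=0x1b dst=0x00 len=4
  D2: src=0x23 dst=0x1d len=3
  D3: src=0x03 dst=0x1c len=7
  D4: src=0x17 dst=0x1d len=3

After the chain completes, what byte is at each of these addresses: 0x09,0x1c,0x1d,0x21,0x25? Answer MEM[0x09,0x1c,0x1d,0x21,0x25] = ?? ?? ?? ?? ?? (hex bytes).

#0 dst[0x09+4] := {0x42,0xf8,0xe4,0xad}
#1 dst[0x00+4] := {0x65,0x22,0x54,0xf1}
#2 dst[0x1d+3] := {0x7d,0xe4,0xd7}
#3 dst[0x1c+7] := {0xf1,0xf8,0xe4,0xad,0x8d,0xd0,0x42}
#4 dst[0x1d+3] := {0xfc,0xe5,0x7a}
query mem[0x09]=0x42, mem[0x1c]=0xf1, mem[0x1d]=0xfc, mem[0x21]=0xd0, mem[0x25]=0xd7

MEM[0x09,0x1c,0x1d,0x21,0x25] = 42 f1 fc d0 d7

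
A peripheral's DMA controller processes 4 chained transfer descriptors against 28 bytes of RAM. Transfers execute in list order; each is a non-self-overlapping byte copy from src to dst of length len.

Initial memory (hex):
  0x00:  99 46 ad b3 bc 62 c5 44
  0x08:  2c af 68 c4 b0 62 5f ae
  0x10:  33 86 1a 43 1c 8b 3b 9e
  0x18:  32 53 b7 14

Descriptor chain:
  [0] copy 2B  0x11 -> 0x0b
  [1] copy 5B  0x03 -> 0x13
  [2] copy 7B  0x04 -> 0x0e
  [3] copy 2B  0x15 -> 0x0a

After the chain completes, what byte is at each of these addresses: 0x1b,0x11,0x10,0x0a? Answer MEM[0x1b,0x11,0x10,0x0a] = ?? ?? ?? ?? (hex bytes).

#0 dst[0x0b+2] := {0x86,0x1a}
#1 dst[0x13+5] := {0xb3,0xbc,0x62,0xc5,0x44}
#2 dst[0x0e+7] := {0xbc,0x62,0xc5,0x44,0x2c,0xaf,0x68}
#3 dst[0x0a+2] := {0x62,0xc5}
query mem[0x1b]=0x14, mem[0x11]=0x44, mem[0x10]=0xc5, mem[0x0a]=0x62

MEM[0x1b,0x11,0x10,0x0a] = 14 44 c5 62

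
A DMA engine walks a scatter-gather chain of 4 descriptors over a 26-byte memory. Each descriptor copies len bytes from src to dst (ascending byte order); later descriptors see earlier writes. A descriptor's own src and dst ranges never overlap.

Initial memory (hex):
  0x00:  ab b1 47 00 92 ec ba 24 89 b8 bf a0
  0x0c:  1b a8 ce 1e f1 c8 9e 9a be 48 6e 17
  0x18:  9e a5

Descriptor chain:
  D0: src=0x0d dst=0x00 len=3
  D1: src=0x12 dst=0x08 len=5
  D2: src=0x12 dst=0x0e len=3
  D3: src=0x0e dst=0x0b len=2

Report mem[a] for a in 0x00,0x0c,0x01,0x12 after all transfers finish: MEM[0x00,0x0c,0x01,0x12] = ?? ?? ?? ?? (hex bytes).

D0: mem[0x00..0x02] <- [a8 ce 1e]
D1: mem[0x08..0x0c] <- [9e 9a be 48 6e]
D2: mem[0x0e..0x10] <- [9e 9a be]
D3: mem[0x0b..0x0c] <- [9e 9a]
query mem[0x00]=0xa8, mem[0x0c]=0x9a, mem[0x01]=0xce, mem[0x12]=0x9e

MEM[0x00,0x0c,0x01,0x12] = a8 9a ce 9e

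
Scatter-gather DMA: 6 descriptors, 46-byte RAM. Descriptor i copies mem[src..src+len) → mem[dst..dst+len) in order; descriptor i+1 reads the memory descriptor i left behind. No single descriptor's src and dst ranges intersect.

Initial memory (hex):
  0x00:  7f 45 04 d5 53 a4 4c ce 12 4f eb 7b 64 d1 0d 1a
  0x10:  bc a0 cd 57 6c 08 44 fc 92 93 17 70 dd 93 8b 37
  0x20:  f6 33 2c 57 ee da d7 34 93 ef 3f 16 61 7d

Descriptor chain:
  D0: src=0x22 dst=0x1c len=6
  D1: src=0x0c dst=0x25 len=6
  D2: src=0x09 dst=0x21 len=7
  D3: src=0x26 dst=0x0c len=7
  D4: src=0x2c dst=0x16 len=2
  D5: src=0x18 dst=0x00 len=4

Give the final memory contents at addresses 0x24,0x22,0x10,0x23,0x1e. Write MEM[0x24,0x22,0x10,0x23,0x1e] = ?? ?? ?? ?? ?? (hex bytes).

MEM[0x24,0x22,0x10,0x23,0x1e] = 64 eb a0 7b ee

  after D0: wrote 6B at 0x1c = 2c57eedad734
  after D1: wrote 6B at 0x25 = 64d10d1abca0
  after D2: wrote 7B at 0x21 = 4feb7b64d10d1a
  after D3: wrote 7B at 0x0c = 0d1a1abca01661
  after D4: wrote 2B at 0x16 = 617d
  after D5: wrote 4B at 0x00 = 92931770
query mem[0x24]=0x64, mem[0x22]=0xeb, mem[0x10]=0xa0, mem[0x23]=0x7b, mem[0x1e]=0xee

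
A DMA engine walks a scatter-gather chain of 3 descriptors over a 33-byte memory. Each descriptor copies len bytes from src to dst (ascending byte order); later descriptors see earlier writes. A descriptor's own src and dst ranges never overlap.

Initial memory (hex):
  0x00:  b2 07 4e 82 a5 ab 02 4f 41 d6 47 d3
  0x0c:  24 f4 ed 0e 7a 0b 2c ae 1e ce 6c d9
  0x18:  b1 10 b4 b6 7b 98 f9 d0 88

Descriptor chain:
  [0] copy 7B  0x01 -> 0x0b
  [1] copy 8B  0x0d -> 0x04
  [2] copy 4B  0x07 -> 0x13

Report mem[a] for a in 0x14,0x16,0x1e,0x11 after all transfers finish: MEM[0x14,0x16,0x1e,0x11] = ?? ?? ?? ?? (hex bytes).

MEM[0x14,0x16,0x1e,0x11] = 4f ae f9 4f

[0] 0x01->0x0b len=7 : 07 4e 82 a5 ab 02 4f
[1] 0x0d->0x04 len=8 : 82 a5 ab 02 4f 2c ae 1e
[2] 0x07->0x13 len=4 : 02 4f 2c ae
query mem[0x14]=0x4f, mem[0x16]=0xae, mem[0x1e]=0xf9, mem[0x11]=0x4f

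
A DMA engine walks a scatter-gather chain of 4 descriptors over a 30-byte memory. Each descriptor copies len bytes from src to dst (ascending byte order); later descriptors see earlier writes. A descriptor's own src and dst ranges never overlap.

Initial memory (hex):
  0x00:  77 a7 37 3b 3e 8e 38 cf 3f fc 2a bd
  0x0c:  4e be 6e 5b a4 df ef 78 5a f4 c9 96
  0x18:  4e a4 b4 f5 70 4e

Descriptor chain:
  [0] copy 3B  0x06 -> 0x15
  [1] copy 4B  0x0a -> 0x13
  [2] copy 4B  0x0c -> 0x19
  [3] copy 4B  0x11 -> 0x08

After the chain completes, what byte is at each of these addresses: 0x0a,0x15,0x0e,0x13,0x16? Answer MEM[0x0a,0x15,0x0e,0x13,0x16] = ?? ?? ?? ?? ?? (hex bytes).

[0] 0x06->0x15 len=3 : 38 cf 3f
[1] 0x0a->0x13 len=4 : 2a bd 4e be
[2] 0x0c->0x19 len=4 : 4e be 6e 5b
[3] 0x11->0x08 len=4 : df ef 2a bd
query mem[0x0a]=0x2a, mem[0x15]=0x4e, mem[0x0e]=0x6e, mem[0x13]=0x2a, mem[0x16]=0xbe

MEM[0x0a,0x15,0x0e,0x13,0x16] = 2a 4e 6e 2a be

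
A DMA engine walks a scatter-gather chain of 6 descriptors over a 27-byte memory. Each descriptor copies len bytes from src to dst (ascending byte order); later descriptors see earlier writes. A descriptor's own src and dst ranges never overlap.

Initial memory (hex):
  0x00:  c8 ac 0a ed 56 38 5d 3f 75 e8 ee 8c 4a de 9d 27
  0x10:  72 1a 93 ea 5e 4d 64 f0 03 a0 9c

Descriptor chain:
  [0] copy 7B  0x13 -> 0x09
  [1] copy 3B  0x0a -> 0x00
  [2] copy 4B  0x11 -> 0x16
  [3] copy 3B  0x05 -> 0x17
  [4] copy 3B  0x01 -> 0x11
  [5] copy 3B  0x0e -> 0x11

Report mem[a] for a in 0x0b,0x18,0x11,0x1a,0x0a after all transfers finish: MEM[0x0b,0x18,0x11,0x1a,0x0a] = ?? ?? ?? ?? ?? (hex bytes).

MEM[0x0b,0x18,0x11,0x1a,0x0a] = 4d 5d 03 9c 5e

D0: mem[0x09..0x0f] <- [ea 5e 4d 64 f0 03 a0]
D1: mem[0x00..0x02] <- [5e 4d 64]
D2: mem[0x16..0x19] <- [1a 93 ea 5e]
D3: mem[0x17..0x19] <- [38 5d 3f]
D4: mem[0x11..0x13] <- [4d 64 ed]
D5: mem[0x11..0x13] <- [03 a0 72]
query mem[0x0b]=0x4d, mem[0x18]=0x5d, mem[0x11]=0x03, mem[0x1a]=0x9c, mem[0x0a]=0x5e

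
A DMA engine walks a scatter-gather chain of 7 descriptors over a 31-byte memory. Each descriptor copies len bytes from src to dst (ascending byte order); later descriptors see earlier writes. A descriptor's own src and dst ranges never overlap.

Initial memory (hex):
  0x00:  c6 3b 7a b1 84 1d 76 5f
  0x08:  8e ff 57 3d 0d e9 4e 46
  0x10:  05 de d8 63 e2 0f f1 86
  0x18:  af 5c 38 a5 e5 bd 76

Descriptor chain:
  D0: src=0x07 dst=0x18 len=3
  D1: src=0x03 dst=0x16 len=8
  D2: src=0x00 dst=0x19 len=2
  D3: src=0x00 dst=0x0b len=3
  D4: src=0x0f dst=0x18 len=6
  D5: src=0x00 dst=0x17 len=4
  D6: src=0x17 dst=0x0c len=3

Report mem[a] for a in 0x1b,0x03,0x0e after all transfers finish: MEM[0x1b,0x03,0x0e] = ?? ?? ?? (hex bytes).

[0] 0x07->0x18 len=3 : 5f 8e ff
[1] 0x03->0x16 len=8 : b1 84 1d 76 5f 8e ff 57
[2] 0x00->0x19 len=2 : c6 3b
[3] 0x00->0x0b len=3 : c6 3b 7a
[4] 0x0f->0x18 len=6 : 46 05 de d8 63 e2
[5] 0x00->0x17 len=4 : c6 3b 7a b1
[6] 0x17->0x0c len=3 : c6 3b 7a
query mem[0x1b]=0xd8, mem[0x03]=0xb1, mem[0x0e]=0x7a

MEM[0x1b,0x03,0x0e] = d8 b1 7a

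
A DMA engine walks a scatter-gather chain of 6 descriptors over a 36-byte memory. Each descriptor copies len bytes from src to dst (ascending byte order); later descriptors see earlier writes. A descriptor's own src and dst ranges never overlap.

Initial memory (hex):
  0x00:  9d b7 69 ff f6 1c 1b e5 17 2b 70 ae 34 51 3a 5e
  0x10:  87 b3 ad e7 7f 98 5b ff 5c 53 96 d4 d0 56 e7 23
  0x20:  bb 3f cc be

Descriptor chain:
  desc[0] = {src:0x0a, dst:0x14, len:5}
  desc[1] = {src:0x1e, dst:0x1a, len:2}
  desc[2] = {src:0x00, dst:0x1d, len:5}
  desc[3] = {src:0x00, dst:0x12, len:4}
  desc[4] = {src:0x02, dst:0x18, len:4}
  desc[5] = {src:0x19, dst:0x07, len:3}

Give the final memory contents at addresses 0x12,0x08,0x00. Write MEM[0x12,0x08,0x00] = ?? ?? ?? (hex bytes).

#0 dst[0x14+5] := {0x70,0xae,0x34,0x51,0x3a}
#1 dst[0x1a+2] := {0xe7,0x23}
#2 dst[0x1d+5] := {0x9d,0xb7,0x69,0xff,0xf6}
#3 dst[0x12+4] := {0x9d,0xb7,0x69,0xff}
#4 dst[0x18+4] := {0x69,0xff,0xf6,0x1c}
#5 dst[0x07+3] := {0xff,0xf6,0x1c}
query mem[0x12]=0x9d, mem[0x08]=0xf6, mem[0x00]=0x9d

MEM[0x12,0x08,0x00] = 9d f6 9d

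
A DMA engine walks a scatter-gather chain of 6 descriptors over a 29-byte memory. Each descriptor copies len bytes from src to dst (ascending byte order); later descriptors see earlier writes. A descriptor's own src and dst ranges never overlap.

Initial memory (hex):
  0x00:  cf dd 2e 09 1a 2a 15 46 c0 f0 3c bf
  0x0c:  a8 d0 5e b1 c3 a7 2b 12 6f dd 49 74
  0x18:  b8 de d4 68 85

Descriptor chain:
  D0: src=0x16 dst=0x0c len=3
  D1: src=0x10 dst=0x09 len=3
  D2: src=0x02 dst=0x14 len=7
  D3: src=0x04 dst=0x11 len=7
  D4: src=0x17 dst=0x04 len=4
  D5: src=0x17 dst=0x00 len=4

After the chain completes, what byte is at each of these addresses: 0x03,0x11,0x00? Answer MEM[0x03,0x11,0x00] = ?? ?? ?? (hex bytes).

  after D0: wrote 3B at 0x0c = 4974b8
  after D1: wrote 3B at 0x09 = c3a72b
  after D2: wrote 7B at 0x14 = 2e091a2a1546c0
  after D3: wrote 7B at 0x11 = 1a2a1546c0c3a7
  after D4: wrote 4B at 0x04 = a71546c0
  after D5: wrote 4B at 0x00 = a71546c0
query mem[0x03]=0xc0, mem[0x11]=0x1a, mem[0x00]=0xa7

MEM[0x03,0x11,0x00] = c0 1a a7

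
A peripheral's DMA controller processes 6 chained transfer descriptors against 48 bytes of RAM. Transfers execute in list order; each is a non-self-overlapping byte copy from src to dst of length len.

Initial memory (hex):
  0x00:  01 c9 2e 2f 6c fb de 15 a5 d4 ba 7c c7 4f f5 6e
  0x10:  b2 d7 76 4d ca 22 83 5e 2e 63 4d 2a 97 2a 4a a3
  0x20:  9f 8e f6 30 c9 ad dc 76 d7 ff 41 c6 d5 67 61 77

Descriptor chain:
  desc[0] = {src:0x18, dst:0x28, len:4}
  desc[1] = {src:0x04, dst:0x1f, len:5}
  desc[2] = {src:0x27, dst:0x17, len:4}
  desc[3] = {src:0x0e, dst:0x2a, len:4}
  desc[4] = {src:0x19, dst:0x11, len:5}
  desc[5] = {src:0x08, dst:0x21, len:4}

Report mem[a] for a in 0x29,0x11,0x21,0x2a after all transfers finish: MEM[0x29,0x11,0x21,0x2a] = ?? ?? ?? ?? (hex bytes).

#0 dst[0x28+4] := {0x2e,0x63,0x4d,0x2a}
#1 dst[0x1f+5] := {0x6c,0xfb,0xde,0x15,0xa5}
#2 dst[0x17+4] := {0x76,0x2e,0x63,0x4d}
#3 dst[0x2a+4] := {0xf5,0x6e,0xb2,0xd7}
#4 dst[0x11+5] := {0x63,0x4d,0x2a,0x97,0x2a}
#5 dst[0x21+4] := {0xa5,0xd4,0xba,0x7c}
query mem[0x29]=0x63, mem[0x11]=0x63, mem[0x21]=0xa5, mem[0x2a]=0xf5

MEM[0x29,0x11,0x21,0x2a] = 63 63 a5 f5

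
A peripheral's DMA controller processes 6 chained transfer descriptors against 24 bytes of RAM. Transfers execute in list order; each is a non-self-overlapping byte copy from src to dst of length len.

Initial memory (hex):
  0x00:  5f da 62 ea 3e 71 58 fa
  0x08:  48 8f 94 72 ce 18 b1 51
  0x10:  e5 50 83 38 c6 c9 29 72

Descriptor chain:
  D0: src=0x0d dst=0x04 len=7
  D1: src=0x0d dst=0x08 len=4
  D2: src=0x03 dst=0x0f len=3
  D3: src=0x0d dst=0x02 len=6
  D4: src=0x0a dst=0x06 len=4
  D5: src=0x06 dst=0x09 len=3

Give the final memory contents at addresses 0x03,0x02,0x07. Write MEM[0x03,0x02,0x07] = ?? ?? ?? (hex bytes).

D0: mem[0x04..0x0a] <- [18 b1 51 e5 50 83 38]
D1: mem[0x08..0x0b] <- [18 b1 51 e5]
D2: mem[0x0f..0x11] <- [ea 18 b1]
D3: mem[0x02..0x07] <- [18 b1 ea 18 b1 83]
D4: mem[0x06..0x09] <- [51 e5 ce 18]
D5: mem[0x09..0x0b] <- [51 e5 ce]
query mem[0x03]=0xb1, mem[0x02]=0x18, mem[0x07]=0xe5

MEM[0x03,0x02,0x07] = b1 18 e5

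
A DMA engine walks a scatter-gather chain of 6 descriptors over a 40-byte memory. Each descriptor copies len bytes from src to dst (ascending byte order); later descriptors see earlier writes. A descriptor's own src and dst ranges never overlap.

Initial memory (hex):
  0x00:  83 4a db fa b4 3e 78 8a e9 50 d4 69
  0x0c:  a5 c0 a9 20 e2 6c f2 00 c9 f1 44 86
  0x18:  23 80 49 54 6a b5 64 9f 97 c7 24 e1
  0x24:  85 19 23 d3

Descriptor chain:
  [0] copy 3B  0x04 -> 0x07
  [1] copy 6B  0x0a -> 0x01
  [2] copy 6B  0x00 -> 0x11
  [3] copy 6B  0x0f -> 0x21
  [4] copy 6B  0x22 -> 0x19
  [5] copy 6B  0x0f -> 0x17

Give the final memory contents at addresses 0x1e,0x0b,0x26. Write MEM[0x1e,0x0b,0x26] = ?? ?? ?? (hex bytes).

  after D0: wrote 3B at 0x07 = b43e78
  after D1: wrote 6B at 0x01 = d469a5c0a920
  after D2: wrote 6B at 0x11 = 83d469a5c0a9
  after D3: wrote 6B at 0x21 = 20e283d469a5
  after D4: wrote 6B at 0x19 = e283d469a5d3
  after D5: wrote 6B at 0x17 = 20e283d469a5
query mem[0x1e]=0xd3, mem[0x0b]=0x69, mem[0x26]=0xa5

MEM[0x1e,0x0b,0x26] = d3 69 a5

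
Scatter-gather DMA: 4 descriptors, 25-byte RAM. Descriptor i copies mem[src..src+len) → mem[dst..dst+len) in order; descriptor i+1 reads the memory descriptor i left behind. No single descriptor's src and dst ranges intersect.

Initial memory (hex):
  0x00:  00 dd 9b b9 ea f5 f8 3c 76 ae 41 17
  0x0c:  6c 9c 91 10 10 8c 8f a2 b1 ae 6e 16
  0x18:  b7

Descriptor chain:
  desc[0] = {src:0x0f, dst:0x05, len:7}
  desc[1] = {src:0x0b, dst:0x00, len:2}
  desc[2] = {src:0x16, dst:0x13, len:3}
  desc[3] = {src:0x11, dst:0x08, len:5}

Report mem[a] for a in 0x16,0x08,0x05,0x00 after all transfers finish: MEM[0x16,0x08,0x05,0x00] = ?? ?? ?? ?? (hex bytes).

MEM[0x16,0x08,0x05,0x00] = 6e 8c 10 ae

  after D0: wrote 7B at 0x05 = 10108c8fa2b1ae
  after D1: wrote 2B at 0x00 = ae6c
  after D2: wrote 3B at 0x13 = 6e16b7
  after D3: wrote 5B at 0x08 = 8c8f6e16b7
query mem[0x16]=0x6e, mem[0x08]=0x8c, mem[0x05]=0x10, mem[0x00]=0xae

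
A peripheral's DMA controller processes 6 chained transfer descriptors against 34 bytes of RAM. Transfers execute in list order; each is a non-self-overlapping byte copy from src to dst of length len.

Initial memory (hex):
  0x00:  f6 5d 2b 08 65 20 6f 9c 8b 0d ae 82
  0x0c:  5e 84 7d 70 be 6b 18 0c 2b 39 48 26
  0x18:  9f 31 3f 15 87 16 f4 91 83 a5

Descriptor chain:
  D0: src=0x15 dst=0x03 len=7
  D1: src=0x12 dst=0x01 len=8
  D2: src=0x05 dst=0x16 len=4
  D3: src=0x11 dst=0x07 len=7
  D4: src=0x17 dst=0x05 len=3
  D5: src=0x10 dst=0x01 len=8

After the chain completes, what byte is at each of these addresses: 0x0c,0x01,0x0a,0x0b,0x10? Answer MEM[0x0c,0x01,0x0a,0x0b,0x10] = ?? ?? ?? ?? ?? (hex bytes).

[0] 0x15->0x03 len=7 : 39 48 26 9f 31 3f 15
[1] 0x12->0x01 len=8 : 18 0c 2b 39 48 26 9f 31
[2] 0x05->0x16 len=4 : 48 26 9f 31
[3] 0x11->0x07 len=7 : 6b 18 0c 2b 39 48 26
[4] 0x17->0x05 len=3 : 26 9f 31
[5] 0x10->0x01 len=8 : be 6b 18 0c 2b 39 48 26
query mem[0x0c]=0x48, mem[0x01]=0xbe, mem[0x0a]=0x2b, mem[0x0b]=0x39, mem[0x10]=0xbe

MEM[0x0c,0x01,0x0a,0x0b,0x10] = 48 be 2b 39 be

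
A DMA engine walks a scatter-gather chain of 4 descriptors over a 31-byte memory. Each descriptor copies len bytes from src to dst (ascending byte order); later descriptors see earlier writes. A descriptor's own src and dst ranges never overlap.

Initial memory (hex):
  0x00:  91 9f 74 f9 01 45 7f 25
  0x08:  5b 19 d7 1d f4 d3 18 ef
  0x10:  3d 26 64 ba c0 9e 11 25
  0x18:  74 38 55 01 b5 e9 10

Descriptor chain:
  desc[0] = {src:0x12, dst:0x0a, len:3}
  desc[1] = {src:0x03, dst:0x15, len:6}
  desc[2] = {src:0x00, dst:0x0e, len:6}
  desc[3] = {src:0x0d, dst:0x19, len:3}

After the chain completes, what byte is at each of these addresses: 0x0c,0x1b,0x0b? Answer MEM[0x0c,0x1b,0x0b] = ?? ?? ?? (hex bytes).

MEM[0x0c,0x1b,0x0b] = c0 9f ba

  after D0: wrote 3B at 0x0a = 64bac0
  after D1: wrote 6B at 0x15 = f901457f255b
  after D2: wrote 6B at 0x0e = 919f74f90145
  after D3: wrote 3B at 0x19 = d3919f
query mem[0x0c]=0xc0, mem[0x1b]=0x9f, mem[0x0b]=0xba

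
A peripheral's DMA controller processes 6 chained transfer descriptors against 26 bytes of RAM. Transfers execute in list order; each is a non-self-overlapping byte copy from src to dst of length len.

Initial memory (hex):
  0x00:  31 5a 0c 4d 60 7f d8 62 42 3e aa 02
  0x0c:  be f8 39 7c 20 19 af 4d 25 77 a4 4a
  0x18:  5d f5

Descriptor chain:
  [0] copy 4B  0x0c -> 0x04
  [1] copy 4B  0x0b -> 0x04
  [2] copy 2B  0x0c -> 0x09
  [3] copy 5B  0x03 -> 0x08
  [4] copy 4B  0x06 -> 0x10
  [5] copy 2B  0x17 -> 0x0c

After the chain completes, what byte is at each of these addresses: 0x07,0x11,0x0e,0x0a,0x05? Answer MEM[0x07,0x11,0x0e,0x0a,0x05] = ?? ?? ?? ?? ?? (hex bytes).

MEM[0x07,0x11,0x0e,0x0a,0x05] = 39 39 39 be be

#0 dst[0x04+4] := {0xbe,0xf8,0x39,0x7c}
#1 dst[0x04+4] := {0x02,0xbe,0xf8,0x39}
#2 dst[0x09+2] := {0xbe,0xf8}
#3 dst[0x08+5] := {0x4d,0x02,0xbe,0xf8,0x39}
#4 dst[0x10+4] := {0xf8,0x39,0x4d,0x02}
#5 dst[0x0c+2] := {0x4a,0x5d}
query mem[0x07]=0x39, mem[0x11]=0x39, mem[0x0e]=0x39, mem[0x0a]=0xbe, mem[0x05]=0xbe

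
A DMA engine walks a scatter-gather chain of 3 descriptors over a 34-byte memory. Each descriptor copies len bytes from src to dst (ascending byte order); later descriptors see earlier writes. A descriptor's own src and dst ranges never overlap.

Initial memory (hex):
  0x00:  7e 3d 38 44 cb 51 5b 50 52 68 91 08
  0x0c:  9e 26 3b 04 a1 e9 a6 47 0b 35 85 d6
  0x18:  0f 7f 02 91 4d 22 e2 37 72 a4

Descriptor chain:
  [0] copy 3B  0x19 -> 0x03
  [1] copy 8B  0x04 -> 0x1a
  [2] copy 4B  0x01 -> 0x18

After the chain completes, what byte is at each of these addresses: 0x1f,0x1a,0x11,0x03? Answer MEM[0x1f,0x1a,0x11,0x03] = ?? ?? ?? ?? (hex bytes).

#0 dst[0x03+3] := {0x7f,0x02,0x91}
#1 dst[0x1a+8] := {0x02,0x91,0x5b,0x50,0x52,0x68,0x91,0x08}
#2 dst[0x18+4] := {0x3d,0x38,0x7f,0x02}
query mem[0x1f]=0x68, mem[0x1a]=0x7f, mem[0x11]=0xe9, mem[0x03]=0x7f

MEM[0x1f,0x1a,0x11,0x03] = 68 7f e9 7f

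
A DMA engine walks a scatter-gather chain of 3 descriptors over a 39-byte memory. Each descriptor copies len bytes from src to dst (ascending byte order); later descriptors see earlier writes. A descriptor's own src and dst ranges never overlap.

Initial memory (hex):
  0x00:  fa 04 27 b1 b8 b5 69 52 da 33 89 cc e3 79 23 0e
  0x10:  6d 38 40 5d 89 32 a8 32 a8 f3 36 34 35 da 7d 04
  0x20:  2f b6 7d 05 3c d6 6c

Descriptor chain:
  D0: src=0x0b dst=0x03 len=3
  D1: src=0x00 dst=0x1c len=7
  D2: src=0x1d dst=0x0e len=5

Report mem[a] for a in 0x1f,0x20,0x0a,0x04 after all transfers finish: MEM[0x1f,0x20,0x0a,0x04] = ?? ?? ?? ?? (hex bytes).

MEM[0x1f,0x20,0x0a,0x04] = cc e3 89 e3

#0 dst[0x03+3] := {0xcc,0xe3,0x79}
#1 dst[0x1c+7] := {0xfa,0x04,0x27,0xcc,0xe3,0x79,0x69}
#2 dst[0x0e+5] := {0x04,0x27,0xcc,0xe3,0x79}
query mem[0x1f]=0xcc, mem[0x20]=0xe3, mem[0x0a]=0x89, mem[0x04]=0xe3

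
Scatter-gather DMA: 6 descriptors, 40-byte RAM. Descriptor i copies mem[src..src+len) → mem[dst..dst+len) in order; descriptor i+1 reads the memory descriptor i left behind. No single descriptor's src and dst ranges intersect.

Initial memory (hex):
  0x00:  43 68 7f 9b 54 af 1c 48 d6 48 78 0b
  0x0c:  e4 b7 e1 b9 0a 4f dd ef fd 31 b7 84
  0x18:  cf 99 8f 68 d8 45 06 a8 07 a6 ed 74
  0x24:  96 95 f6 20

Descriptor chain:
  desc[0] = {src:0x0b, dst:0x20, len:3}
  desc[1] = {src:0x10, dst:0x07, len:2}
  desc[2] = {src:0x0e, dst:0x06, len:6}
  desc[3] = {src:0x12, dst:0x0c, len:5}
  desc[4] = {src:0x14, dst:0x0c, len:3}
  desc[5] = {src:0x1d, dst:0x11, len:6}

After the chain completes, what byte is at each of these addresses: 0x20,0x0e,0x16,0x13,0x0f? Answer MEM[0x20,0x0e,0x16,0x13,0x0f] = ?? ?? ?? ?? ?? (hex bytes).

#0 dst[0x20+3] := {0x0b,0xe4,0xb7}
#1 dst[0x07+2] := {0x0a,0x4f}
#2 dst[0x06+6] := {0xe1,0xb9,0x0a,0x4f,0xdd,0xef}
#3 dst[0x0c+5] := {0xdd,0xef,0xfd,0x31,0xb7}
#4 dst[0x0c+3] := {0xfd,0x31,0xb7}
#5 dst[0x11+6] := {0x45,0x06,0xa8,0x0b,0xe4,0xb7}
query mem[0x20]=0x0b, mem[0x0e]=0xb7, mem[0x16]=0xb7, mem[0x13]=0xa8, mem[0x0f]=0x31

MEM[0x20,0x0e,0x16,0x13,0x0f] = 0b b7 b7 a8 31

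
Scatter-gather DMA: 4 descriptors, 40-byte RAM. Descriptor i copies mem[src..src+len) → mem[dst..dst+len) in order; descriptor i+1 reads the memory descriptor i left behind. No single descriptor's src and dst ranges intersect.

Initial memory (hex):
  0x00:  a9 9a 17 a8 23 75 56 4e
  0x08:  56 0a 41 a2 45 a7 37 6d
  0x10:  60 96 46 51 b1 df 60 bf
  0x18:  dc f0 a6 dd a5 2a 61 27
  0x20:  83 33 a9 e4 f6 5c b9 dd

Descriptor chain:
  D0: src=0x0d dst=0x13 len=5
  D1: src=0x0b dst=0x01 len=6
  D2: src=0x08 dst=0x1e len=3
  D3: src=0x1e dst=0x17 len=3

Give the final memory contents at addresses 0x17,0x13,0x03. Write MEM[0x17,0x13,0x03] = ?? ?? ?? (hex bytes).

MEM[0x17,0x13,0x03] = 56 a7 a7

[0] 0x0d->0x13 len=5 : a7 37 6d 60 96
[1] 0x0b->0x01 len=6 : a2 45 a7 37 6d 60
[2] 0x08->0x1e len=3 : 56 0a 41
[3] 0x1e->0x17 len=3 : 56 0a 41
query mem[0x17]=0x56, mem[0x13]=0xa7, mem[0x03]=0xa7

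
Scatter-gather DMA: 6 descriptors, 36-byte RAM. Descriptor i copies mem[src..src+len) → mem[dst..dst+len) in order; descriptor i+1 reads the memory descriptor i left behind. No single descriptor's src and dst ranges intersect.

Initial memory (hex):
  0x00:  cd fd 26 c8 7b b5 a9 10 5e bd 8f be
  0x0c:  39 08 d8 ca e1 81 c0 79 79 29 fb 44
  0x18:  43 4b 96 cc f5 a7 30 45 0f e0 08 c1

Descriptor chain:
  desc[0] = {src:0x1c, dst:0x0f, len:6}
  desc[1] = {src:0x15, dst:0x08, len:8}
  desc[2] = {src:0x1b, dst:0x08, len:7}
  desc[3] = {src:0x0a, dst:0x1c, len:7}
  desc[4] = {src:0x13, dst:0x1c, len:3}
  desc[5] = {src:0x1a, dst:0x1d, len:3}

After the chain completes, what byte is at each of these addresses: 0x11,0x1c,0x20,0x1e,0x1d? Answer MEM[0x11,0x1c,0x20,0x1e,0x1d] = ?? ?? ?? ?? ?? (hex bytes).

MEM[0x11,0x1c,0x20,0x1e,0x1d] = 30 0f e0 cc 96

D0: mem[0x0f..0x14] <- [f5 a7 30 45 0f e0]
D1: mem[0x08..0x0f] <- [29 fb 44 43 4b 96 cc f5]
D2: mem[0x08..0x0e] <- [cc f5 a7 30 45 0f e0]
D3: mem[0x1c..0x22] <- [a7 30 45 0f e0 f5 a7]
D4: mem[0x1c..0x1e] <- [0f e0 29]
D5: mem[0x1d..0x1f] <- [96 cc 0f]
query mem[0x11]=0x30, mem[0x1c]=0x0f, mem[0x20]=0xe0, mem[0x1e]=0xcc, mem[0x1d]=0x96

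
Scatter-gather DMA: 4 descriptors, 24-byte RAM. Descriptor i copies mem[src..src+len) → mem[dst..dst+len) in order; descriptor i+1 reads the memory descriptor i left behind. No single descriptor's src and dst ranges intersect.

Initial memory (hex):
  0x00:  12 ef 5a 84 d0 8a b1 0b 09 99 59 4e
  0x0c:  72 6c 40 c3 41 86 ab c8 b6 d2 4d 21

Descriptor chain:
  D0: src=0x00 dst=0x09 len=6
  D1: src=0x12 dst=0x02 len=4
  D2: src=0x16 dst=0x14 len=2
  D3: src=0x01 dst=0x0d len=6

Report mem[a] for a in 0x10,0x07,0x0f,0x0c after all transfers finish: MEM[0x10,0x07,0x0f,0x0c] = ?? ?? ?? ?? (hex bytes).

MEM[0x10,0x07,0x0f,0x0c] = b6 0b c8 84

#0 dst[0x09+6] := {0x12,0xef,0x5a,0x84,0xd0,0x8a}
#1 dst[0x02+4] := {0xab,0xc8,0xb6,0xd2}
#2 dst[0x14+2] := {0x4d,0x21}
#3 dst[0x0d+6] := {0xef,0xab,0xc8,0xb6,0xd2,0xb1}
query mem[0x10]=0xb6, mem[0x07]=0x0b, mem[0x0f]=0xc8, mem[0x0c]=0x84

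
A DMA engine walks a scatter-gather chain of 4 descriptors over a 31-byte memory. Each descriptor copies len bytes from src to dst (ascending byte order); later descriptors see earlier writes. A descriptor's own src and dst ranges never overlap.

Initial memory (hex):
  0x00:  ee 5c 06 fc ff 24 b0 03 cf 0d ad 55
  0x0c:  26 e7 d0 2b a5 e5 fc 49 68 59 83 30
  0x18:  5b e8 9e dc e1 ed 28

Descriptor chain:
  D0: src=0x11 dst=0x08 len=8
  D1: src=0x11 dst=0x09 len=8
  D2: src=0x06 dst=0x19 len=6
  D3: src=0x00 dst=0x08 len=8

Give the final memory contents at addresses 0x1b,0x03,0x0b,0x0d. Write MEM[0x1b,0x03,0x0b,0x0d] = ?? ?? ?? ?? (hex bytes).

D0: mem[0x08..0x0f] <- [e5 fc 49 68 59 83 30 5b]
D1: mem[0x09..0x10] <- [e5 fc 49 68 59 83 30 5b]
D2: mem[0x19..0x1e] <- [b0 03 e5 e5 fc 49]
D3: mem[0x08..0x0f] <- [ee 5c 06 fc ff 24 b0 03]
query mem[0x1b]=0xe5, mem[0x03]=0xfc, mem[0x0b]=0xfc, mem[0x0d]=0x24

MEM[0x1b,0x03,0x0b,0x0d] = e5 fc fc 24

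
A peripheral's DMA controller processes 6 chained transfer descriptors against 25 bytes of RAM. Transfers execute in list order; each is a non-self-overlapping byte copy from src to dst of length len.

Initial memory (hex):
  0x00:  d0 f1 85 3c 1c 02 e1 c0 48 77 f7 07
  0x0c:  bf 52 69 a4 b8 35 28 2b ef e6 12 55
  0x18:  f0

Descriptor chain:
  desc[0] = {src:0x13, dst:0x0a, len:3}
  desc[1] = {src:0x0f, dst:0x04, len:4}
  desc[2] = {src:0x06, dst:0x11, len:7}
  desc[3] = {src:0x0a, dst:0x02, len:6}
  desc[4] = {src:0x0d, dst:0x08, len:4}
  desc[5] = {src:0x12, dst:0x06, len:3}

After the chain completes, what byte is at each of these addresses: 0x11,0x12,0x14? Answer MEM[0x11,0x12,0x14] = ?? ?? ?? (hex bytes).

MEM[0x11,0x12,0x14] = 35 28 77

#0 dst[0x0a+3] := {0x2b,0xef,0xe6}
#1 dst[0x04+4] := {0xa4,0xb8,0x35,0x28}
#2 dst[0x11+7] := {0x35,0x28,0x48,0x77,0x2b,0xef,0xe6}
#3 dst[0x02+6] := {0x2b,0xef,0xe6,0x52,0x69,0xa4}
#4 dst[0x08+4] := {0x52,0x69,0xa4,0xb8}
#5 dst[0x06+3] := {0x28,0x48,0x77}
query mem[0x11]=0x35, mem[0x12]=0x28, mem[0x14]=0x77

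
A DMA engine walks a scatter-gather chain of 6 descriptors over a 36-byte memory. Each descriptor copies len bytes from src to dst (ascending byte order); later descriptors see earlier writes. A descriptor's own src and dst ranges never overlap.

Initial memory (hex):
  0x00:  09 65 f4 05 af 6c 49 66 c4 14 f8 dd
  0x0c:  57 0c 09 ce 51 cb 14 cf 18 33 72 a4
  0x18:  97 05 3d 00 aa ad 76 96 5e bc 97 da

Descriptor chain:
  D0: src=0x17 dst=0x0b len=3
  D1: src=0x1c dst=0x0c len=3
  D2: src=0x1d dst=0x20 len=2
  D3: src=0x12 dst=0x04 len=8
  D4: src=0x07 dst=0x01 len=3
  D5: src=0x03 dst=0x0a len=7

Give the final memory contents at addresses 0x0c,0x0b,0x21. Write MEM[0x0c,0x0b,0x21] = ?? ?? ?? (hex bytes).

MEM[0x0c,0x0b,0x21] = cf 14 76

[0] 0x17->0x0b len=3 : a4 97 05
[1] 0x1c->0x0c len=3 : aa ad 76
[2] 0x1d->0x20 len=2 : ad 76
[3] 0x12->0x04 len=8 : 14 cf 18 33 72 a4 97 05
[4] 0x07->0x01 len=3 : 33 72 a4
[5] 0x03->0x0a len=7 : a4 14 cf 18 33 72 a4
query mem[0x0c]=0xcf, mem[0x0b]=0x14, mem[0x21]=0x76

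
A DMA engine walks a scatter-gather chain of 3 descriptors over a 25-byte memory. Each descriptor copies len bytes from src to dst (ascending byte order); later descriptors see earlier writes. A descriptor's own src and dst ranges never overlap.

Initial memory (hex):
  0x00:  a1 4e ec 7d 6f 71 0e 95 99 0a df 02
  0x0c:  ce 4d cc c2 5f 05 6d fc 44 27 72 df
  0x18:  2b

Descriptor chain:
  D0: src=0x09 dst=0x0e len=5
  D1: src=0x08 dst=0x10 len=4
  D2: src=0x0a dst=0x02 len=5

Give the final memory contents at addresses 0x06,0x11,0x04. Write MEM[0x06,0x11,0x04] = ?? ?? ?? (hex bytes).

#0 dst[0x0e+5] := {0x0a,0xdf,0x02,0xce,0x4d}
#1 dst[0x10+4] := {0x99,0x0a,0xdf,0x02}
#2 dst[0x02+5] := {0xdf,0x02,0xce,0x4d,0x0a}
query mem[0x06]=0x0a, mem[0x11]=0x0a, mem[0x04]=0xce

MEM[0x06,0x11,0x04] = 0a 0a ce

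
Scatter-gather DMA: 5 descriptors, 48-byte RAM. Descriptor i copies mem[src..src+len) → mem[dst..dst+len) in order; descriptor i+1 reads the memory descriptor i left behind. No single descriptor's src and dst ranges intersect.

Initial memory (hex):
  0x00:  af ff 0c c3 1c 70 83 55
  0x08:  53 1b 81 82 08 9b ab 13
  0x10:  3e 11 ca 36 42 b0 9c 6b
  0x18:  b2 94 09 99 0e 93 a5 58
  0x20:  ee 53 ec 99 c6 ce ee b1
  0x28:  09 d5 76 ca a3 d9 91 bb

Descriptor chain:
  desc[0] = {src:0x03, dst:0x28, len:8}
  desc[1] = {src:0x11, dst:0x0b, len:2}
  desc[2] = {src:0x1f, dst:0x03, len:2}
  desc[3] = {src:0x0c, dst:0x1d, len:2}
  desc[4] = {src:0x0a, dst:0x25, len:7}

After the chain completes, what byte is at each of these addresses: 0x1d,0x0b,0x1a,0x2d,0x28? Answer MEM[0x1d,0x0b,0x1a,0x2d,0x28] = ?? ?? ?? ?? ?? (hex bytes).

MEM[0x1d,0x0b,0x1a,0x2d,0x28] = ca 11 09 53 9b

D0: mem[0x28..0x2f] <- [c3 1c 70 83 55 53 1b 81]
D1: mem[0x0b..0x0c] <- [11 ca]
D2: mem[0x03..0x04] <- [58 ee]
D3: mem[0x1d..0x1e] <- [ca 9b]
D4: mem[0x25..0x2b] <- [81 11 ca 9b ab 13 3e]
query mem[0x1d]=0xca, mem[0x0b]=0x11, mem[0x1a]=0x09, mem[0x2d]=0x53, mem[0x28]=0x9b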